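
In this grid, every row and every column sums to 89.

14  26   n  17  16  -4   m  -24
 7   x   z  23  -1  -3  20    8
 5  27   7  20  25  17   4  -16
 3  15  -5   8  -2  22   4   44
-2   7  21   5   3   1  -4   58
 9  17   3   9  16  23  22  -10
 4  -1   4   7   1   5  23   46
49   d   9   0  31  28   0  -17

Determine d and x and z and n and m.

d = -11, x = 9, z = 26, n = 24, m = 20

Row 8 has 49 + 9 + 0 + 31 + 28 + 0 − 17 = 100; the blank must be 89 − 100 = -11.
Column 2 has 26 + 27 + 15 + 7 + 17 − 1 − 11 = 80; the blank must be 89 − 80 = 9.
Row 2 has 7 + 9 + 23 − 1 − 3 + 20 + 8 = 63; the blank must be 89 − 63 = 26.
Column 7 has 20 + 4 + 4 − 4 + 22 + 23 + 0 = 69; the blank must be 89 − 69 = 20.
Row 1 has 14 + 26 + 17 + 16 − 4 + 20 − 24 = 65; the blank must be 89 − 65 = 24.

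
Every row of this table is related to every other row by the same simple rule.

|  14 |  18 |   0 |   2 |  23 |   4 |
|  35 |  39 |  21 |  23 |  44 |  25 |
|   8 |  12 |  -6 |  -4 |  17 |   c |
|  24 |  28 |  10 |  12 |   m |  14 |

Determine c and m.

c = -2, m = 33

The difference between any two rows is the same in every column — this is an addition table with the headers hidden.
Row 3 minus row 1 is -4 − 2 = -6, so its entry in column 6 is 4 + (-6) = -2.
Row 4 minus row 1 is 12 − 2 = 10, so its entry in column 5 is 23 + 10 = 33.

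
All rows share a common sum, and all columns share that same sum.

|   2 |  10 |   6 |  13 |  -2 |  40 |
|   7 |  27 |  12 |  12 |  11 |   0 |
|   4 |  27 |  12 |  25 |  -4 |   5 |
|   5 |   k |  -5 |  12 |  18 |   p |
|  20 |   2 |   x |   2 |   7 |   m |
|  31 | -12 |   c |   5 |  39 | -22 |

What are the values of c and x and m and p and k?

Rows 1 and 2 both sum to 69, so that's the common total.
The known cells in column 2 total 54, leaving 69 − 54 = 15 for the blank.
The known cells in row 4 total 45, leaving 69 − 45 = 24 for the blank.
The known cells in column 6 total 47, leaving 69 − 47 = 22 for the blank.
The known cells in row 5 total 53, leaving 69 − 53 = 16 for the blank.
The known cells in row 6 total 41, leaving 69 − 41 = 28 for the blank.

c = 28, x = 16, m = 22, p = 24, k = 15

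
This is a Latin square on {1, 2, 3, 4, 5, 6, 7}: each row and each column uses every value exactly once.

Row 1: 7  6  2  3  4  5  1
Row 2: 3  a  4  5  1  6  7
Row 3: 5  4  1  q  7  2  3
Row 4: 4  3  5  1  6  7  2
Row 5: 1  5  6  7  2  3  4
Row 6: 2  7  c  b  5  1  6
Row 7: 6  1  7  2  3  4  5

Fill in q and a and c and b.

At (row 2, col 2): row 2 already has {1, 3, 4, 5, 6, 7}, so the value is 2.
Cell (3,4): row 3 already has {1, 2, 3, 4, 5, 7} → 6.
Cell (6,4): column 4 already has {1, 2, 3, 5, 6, 7} → 4.
At (row 6, col 3): row 6 already has {1, 2, 4, 5, 6, 7}, so the value is 3.

q = 6, a = 2, c = 3, b = 4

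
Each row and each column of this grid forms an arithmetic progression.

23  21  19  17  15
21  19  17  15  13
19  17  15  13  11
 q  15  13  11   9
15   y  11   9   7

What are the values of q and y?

q = 17, y = 13

Along each row the entries change by -2 per step; down each column they change by -2.
Row 4: from 15 at column 2, stepping by -2 to column 1 gives 17.
Row 5: from 15 at column 1, stepping by -2 to column 2 gives 13.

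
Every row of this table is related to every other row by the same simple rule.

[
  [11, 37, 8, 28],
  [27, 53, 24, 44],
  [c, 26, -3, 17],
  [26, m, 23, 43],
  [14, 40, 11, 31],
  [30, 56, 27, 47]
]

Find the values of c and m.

c = 0, m = 52

The difference between any two rows is the same in every column — this is an addition table with the headers hidden.
Row 3 minus row 1 is -3 − 8 = -11, so its entry in column 1 is 11 + (-11) = 0.
Row 4 minus row 1 is 23 − 8 = 15, so its entry in column 2 is 37 + 15 = 52.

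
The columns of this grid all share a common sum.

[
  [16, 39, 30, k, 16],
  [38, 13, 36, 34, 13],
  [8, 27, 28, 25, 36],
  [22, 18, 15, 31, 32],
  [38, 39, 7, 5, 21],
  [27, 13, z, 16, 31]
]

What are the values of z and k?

The complete columns each total 149.
Column 3 is missing 149 − 116 = 33 (since 30 + 36 + 28 + 15 + 7 = 116).
Column 4 is missing 149 − 111 = 38 (since 34 + 25 + 31 + 5 + 16 = 111).

z = 33, k = 38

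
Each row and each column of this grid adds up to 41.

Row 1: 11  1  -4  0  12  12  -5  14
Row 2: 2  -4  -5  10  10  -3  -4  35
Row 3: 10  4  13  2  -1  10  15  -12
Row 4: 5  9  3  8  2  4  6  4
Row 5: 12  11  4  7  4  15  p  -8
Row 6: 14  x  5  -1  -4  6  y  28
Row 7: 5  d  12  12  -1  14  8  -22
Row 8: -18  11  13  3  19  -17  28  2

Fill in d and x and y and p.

Row 5 has 12 + 11 + 4 + 7 + 4 + 15 − 8 = 45; the blank must be 41 − 45 = -4.
Row 7 has 5 + 12 + 12 − 1 + 14 + 8 − 22 = 28; the blank must be 41 − 28 = 13.
Column 7 has -5 − 4 + 15 + 6 − 4 + 8 + 28 = 44; the blank must be 41 − 44 = -3.
Row 6 has 14 + 5 − 1 − 4 + 6 − 3 + 28 = 45; the blank must be 41 − 45 = -4.

d = 13, x = -4, y = -3, p = -4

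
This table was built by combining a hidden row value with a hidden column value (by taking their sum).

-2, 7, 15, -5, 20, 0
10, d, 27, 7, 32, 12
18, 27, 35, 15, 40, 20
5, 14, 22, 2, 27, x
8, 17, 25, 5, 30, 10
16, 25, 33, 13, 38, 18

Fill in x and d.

x = 7, d = 19

The difference between any two rows is the same in every column — this is an addition table with the headers hidden.
Row 4 minus row 1 is 5 − (-2) = 7, so its entry in column 6 is 0 + 7 = 7.
Row 2 minus row 1 is 10 − (-2) = 12, so its entry in column 2 is 7 + 12 = 19.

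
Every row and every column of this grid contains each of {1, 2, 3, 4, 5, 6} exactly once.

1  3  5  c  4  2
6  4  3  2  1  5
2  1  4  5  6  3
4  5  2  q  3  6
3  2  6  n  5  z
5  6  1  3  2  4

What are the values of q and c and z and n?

q = 1, c = 6, z = 1, n = 4

For row 5, column 6: column 6 already has {2, 3, 4, 5, 6}; that leaves 1.
Cell (1,4): row 1 already has {1, 2, 3, 4, 5} → 6.
Cell (4,4): row 4 already has {2, 3, 4, 5, 6} → 1.
Cell (5,4): row 5 already has {1, 2, 3, 5, 6} → 4.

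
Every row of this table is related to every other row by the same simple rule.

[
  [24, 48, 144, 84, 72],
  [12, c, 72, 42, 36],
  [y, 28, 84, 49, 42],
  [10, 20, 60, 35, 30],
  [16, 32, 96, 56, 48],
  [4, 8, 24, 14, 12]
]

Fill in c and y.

Each row is a constant multiple of every other row — this is a multiplication table with the headers hidden.
Row 2 is 72/144 = 1/2 times row 1, so its entry in column 2 is 48 × 1/2 = 24.
Row 3 is 84/144 = 7/12 times row 1, so its entry in column 1 is 24 × 7/12 = 14.

c = 24, y = 14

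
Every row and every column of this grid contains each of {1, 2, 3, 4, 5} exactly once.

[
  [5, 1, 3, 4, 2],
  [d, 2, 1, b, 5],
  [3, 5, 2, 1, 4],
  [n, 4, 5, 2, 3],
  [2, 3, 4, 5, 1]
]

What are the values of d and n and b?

At (row 2, col 4): column 4 already has {1, 2, 4, 5}, so the value is 3.
For row 2, column 1: row 2 already has {1, 2, 3, 5}; that leaves 4.
For row 4, column 1: row 4 already has {2, 3, 4, 5}; that leaves 1.

d = 4, n = 1, b = 3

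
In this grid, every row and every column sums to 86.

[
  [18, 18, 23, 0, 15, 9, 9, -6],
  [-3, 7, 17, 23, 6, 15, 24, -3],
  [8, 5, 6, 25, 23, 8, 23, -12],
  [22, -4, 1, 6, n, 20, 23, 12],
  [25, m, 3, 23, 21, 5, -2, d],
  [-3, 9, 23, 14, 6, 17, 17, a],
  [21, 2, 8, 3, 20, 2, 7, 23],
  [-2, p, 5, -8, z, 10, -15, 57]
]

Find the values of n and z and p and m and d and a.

n = 6, z = -11, p = 50, m = -1, d = 12, a = 3

Row 4: 22 − 4 + 1 + 6 + 20 + 23 + 12 = 80, so its missing entry is 86 − 80 = 6.
Column 5: 15 + 6 + 23 + 6 + 21 + 6 + 20 = 97, so its missing entry is 86 − 97 = -11.
Row 8: -2 + 5 − 8 − 11 + 10 − 15 + 57 = 36, so its missing entry is 86 − 36 = 50.
Row 6: -3 + 9 + 23 + 14 + 6 + 17 + 17 = 83, so its missing entry is 86 − 83 = 3.
Column 2: 18 + 7 + 5 − 4 + 9 + 2 + 50 = 87, so its missing entry is 86 − 87 = -1.
Row 5: 25 − 1 + 3 + 23 + 21 + 5 − 2 = 74, so its missing entry is 86 − 74 = 12.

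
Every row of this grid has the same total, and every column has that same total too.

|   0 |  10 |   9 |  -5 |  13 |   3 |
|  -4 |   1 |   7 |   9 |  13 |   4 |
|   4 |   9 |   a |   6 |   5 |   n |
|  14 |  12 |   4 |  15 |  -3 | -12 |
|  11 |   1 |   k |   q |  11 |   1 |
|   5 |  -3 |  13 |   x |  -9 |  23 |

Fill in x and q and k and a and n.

Rows 1 and 2 both sum to 30, so that's the common total.
Row 6: 5 − 3 + 13 − 9 + 23 = 29, so its missing entry is 30 − 29 = 1.
Column 4: -5 + 9 + 6 + 15 + 1 = 26, so its missing entry is 30 − 26 = 4.
Row 5: 11 + 1 + 4 + 11 + 1 = 28, so its missing entry is 30 − 28 = 2.
Column 3: 9 + 7 + 4 + 2 + 13 = 35, so its missing entry is 30 − 35 = -5.
Row 3: 4 + 9 − 5 + 6 + 5 = 19, so its missing entry is 30 − 19 = 11.

x = 1, q = 4, k = 2, a = -5, n = 11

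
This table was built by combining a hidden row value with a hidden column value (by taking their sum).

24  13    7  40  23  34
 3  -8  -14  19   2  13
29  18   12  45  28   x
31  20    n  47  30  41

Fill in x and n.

The difference between any two rows is the same in every column — this is an addition table with the headers hidden.
Row 3 minus row 1 is 28 − 23 = 5, so its entry in column 6 is 34 + 5 = 39.
Row 4 minus row 1 is 30 − 23 = 7, so its entry in column 3 is 7 + 7 = 14.

x = 39, n = 14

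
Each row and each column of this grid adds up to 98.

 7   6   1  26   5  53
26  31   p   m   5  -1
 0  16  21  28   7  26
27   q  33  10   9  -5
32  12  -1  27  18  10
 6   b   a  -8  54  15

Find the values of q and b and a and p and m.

Row 4: 27 + 33 + 10 + 9 − 5 = 74, so its missing entry is 98 − 74 = 24.
Column 2: 6 + 31 + 16 + 24 + 12 = 89, so its missing entry is 98 − 89 = 9.
Column 4: 26 + 28 + 10 + 27 − 8 = 83, so its missing entry is 98 − 83 = 15.
Row 2: 26 + 31 + 15 + 5 − 1 = 76, so its missing entry is 98 − 76 = 22.
Row 6: 6 + 9 − 8 + 54 + 15 = 76, so its missing entry is 98 − 76 = 22.

q = 24, b = 9, a = 22, p = 22, m = 15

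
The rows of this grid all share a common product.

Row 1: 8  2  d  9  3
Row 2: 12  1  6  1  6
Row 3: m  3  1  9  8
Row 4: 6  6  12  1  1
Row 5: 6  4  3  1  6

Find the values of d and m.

Rows 2 and 5 each multiply to 432, so every row has product 432.
Row 1: 8×2×9×3 = 432, so the missing entry is 432 ÷ 432 = 1.
Row 3: 3×1×9×8 = 216, so the missing entry is 432 ÷ 216 = 2.

d = 1, m = 2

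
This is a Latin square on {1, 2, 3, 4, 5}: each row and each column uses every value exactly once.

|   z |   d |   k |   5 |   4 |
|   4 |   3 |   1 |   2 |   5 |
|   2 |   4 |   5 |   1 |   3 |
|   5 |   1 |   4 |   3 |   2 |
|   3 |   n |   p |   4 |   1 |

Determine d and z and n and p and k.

d = 2, z = 1, n = 5, p = 2, k = 3

At (row 1, col 1): column 1 already has {2, 3, 4, 5}, so the value is 1.
Cell (1,2): row 1 is missing {2, 3} and column 2 is missing {2, 5} → 2.
Cell (1,3): row 1 already has {1, 2, 4, 5} → 3.
Cell (5,3): column 3 already has {1, 3, 4, 5} → 2.
For row 5, column 2: row 5 already has {1, 2, 3, 4}; that leaves 5.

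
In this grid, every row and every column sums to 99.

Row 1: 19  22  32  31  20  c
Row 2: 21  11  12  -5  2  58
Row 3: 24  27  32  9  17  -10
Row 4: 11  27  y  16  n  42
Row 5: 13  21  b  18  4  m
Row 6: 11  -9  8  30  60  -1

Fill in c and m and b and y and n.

The known cells in column 5 total 103, leaving 99 − 103 = -4 for the blank.
The known cells in row 1 total 124, leaving 99 − 124 = -25 for the blank.
The known cells in column 6 total 64, leaving 99 − 64 = 35 for the blank.
The known cells in row 5 total 91, leaving 99 − 91 = 8 for the blank.
The known cells in row 4 total 92, leaving 99 − 92 = 7 for the blank.

c = -25, m = 35, b = 8, y = 7, n = -4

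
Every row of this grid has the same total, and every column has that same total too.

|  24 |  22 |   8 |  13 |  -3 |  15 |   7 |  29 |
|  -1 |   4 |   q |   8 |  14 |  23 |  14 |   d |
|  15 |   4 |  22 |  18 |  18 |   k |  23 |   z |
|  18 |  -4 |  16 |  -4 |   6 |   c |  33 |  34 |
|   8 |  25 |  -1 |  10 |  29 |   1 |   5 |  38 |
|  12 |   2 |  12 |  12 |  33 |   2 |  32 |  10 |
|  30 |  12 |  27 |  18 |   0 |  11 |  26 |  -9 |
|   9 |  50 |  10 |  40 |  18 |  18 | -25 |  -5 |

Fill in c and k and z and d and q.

c = 16, k = 29, z = -14, d = 32, q = 21

Rows 1 and 5 both sum to 115, so that's the common total.
Column 3 has 8 + 22 + 16 − 1 + 12 + 27 + 10 = 94; the blank must be 115 − 94 = 21.
Row 2 has -1 + 4 + 21 + 8 + 14 + 23 + 14 = 83; the blank must be 115 − 83 = 32.
Column 8 has 29 + 32 + 34 + 38 + 10 − 9 − 5 = 129; the blank must be 115 − 129 = -14.
Row 3 has 15 + 4 + 22 + 18 + 18 + 23 − 14 = 86; the blank must be 115 − 86 = 29.
Row 4 has 18 − 4 + 16 − 4 + 6 + 33 + 34 = 99; the blank must be 115 − 99 = 16.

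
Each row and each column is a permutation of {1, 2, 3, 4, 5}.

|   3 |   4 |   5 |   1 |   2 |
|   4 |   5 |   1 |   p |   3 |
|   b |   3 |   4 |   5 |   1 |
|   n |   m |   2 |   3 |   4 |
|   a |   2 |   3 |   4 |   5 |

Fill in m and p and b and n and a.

m = 1, p = 2, b = 2, n = 5, a = 1

For row 5, column 1: row 5 already has {2, 3, 4, 5}; that leaves 1.
For row 4, column 2: column 2 already has {2, 3, 4, 5}; that leaves 1.
Cell (3,1): row 3 already has {1, 3, 4, 5} → 2.
Cell (4,1): row 4 already has {1, 2, 3, 4} → 5.
At (row 2, col 4): row 2 already has {1, 3, 4, 5}, so the value is 2.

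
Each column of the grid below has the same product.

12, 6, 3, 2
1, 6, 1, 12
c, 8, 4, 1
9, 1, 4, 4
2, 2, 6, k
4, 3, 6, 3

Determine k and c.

Columns 2 and 3 each multiply to 1728, so every column has product 1728.
Column 4: 2×12×1×4×3 = 288, so the missing entry is 1728 ÷ 288 = 6.
Column 1: 12×1×9×2×4 = 864, so the missing entry is 1728 ÷ 864 = 2.

k = 6, c = 2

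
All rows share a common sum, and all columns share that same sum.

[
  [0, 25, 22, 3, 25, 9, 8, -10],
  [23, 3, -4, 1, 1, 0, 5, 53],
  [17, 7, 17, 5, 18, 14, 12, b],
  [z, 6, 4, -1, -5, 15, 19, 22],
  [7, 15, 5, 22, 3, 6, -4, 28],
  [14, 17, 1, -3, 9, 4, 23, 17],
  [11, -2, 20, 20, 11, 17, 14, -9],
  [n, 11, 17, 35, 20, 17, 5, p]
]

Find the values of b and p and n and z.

b = -8, p = -11, n = -12, z = 22

Rows 1 and 2 both sum to 82, so that's the common total.
Row 3: 17 + 7 + 17 + 5 + 18 + 14 + 12 = 90, so its missing entry is 82 − 90 = -8.
Column 8: -10 + 53 − 8 + 22 + 28 + 17 − 9 = 93, so its missing entry is 82 − 93 = -11.
Row 8: 11 + 17 + 35 + 20 + 17 + 5 − 11 = 94, so its missing entry is 82 − 94 = -12.
Row 4: 6 + 4 − 1 − 5 + 15 + 19 + 22 = 60, so its missing entry is 82 − 60 = 22.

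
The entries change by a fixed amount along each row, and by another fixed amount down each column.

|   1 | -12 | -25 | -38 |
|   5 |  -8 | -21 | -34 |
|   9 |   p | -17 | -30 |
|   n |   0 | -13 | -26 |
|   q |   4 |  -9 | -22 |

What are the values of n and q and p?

n = 13, q = 17, p = -4

Along each row the entries change by -13 per step; down each column they change by 4.
Row 4: from 0 at column 2, stepping by -13 to column 1 gives 13.
Row 5: from 4 at column 2, stepping by -13 to column 1 gives 17.
Row 3: from 9 at column 1, stepping by -13 to column 2 gives -4.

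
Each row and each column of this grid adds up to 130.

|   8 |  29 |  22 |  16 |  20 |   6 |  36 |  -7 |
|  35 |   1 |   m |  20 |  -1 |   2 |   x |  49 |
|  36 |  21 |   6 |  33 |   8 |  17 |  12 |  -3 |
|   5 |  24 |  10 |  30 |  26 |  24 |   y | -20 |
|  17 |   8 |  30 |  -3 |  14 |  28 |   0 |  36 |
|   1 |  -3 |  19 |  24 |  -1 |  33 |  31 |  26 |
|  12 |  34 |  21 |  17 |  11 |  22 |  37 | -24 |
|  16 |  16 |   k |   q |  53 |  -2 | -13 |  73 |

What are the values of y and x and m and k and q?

Column 4: 16 + 20 + 33 + 30 − 3 + 24 + 17 = 137, so its missing entry is 130 − 137 = -7.
Row 8: 16 + 16 − 7 + 53 − 2 − 13 + 73 = 136, so its missing entry is 130 − 136 = -6.
Column 3: 22 + 6 + 10 + 30 + 19 + 21 − 6 = 102, so its missing entry is 130 − 102 = 28.
Row 4: 5 + 24 + 10 + 30 + 26 + 24 − 20 = 99, so its missing entry is 130 − 99 = 31.
Row 2: 35 + 1 + 28 + 20 − 1 + 2 + 49 = 134, so its missing entry is 130 − 134 = -4.

y = 31, x = -4, m = 28, k = -6, q = -7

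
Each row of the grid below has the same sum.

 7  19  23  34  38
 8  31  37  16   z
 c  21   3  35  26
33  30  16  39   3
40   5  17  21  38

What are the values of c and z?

Rows 1 and 5 both add up to 121, so every row sums to 121.
Row 3: 21 + 3 + 35 + 26 = 85, so the missing entry is 121 − 85 = 36.
Row 2: 8 + 31 + 37 + 16 = 92, so the missing entry is 121 − 92 = 29.

c = 36, z = 29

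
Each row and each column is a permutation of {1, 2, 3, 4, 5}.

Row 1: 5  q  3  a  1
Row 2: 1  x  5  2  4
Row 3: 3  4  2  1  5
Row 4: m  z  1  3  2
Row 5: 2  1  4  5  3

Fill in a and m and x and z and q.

For row 2, column 2: row 2 already has {1, 2, 4, 5}; that leaves 3.
For row 1, column 4: column 4 already has {1, 2, 3, 5}; that leaves 4.
At (row 1, col 2): row 1 already has {1, 3, 4, 5}, so the value is 2.
For row 4, column 2: column 2 already has {1, 2, 3, 4}; that leaves 5.
Cell (4,1): row 4 already has {1, 2, 3, 5} → 4.

a = 4, m = 4, x = 3, z = 5, q = 2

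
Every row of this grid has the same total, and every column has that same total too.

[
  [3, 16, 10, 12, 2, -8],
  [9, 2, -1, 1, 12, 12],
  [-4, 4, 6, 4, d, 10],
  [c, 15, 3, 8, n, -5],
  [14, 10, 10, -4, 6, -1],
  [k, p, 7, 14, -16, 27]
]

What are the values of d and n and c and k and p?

Rows 1 and 2 both sum to 35, so that's the common total.
Row 3 has -4 + 4 + 6 + 4 + 10 = 20; the blank must be 35 − 20 = 15.
Column 5 has 2 + 12 + 15 + 6 − 16 = 19; the blank must be 35 − 19 = 16.
Column 2 has 16 + 2 + 4 + 15 + 10 = 47; the blank must be 35 − 47 = -12.
Row 4 has 15 + 3 + 8 + 16 − 5 = 37; the blank must be 35 − 37 = -2.
Row 6 has -12 + 7 + 14 − 16 + 27 = 20; the blank must be 35 − 20 = 15.

d = 15, n = 16, c = -2, k = 15, p = -12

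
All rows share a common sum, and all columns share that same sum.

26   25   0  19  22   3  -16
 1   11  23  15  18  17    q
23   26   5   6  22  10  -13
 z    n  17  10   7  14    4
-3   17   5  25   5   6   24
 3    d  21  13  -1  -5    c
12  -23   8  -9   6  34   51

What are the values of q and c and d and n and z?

Rows 1 and 3 both sum to 79, so that's the common total.
Column 1 has 26 + 1 + 23 − 3 + 3 + 12 = 62; the blank must be 79 − 62 = 17.
Row 4 has 17 + 17 + 10 + 7 + 14 + 4 = 69; the blank must be 79 − 69 = 10.
Column 2 has 25 + 11 + 26 + 10 + 17 − 23 = 66; the blank must be 79 − 66 = 13.
Row 6 has 3 + 13 + 21 + 13 − 1 − 5 = 44; the blank must be 79 − 44 = 35.
Row 2 has 1 + 11 + 23 + 15 + 18 + 17 = 85; the blank must be 79 − 85 = -6.

q = -6, c = 35, d = 13, n = 10, z = 17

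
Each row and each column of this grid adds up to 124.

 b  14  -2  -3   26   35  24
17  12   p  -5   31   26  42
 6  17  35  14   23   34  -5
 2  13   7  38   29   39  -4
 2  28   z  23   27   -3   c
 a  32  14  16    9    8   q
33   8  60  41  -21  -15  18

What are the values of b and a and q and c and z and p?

b = 30, a = 34, q = 11, c = 38, z = 9, p = 1

Row 2: 17 + 12 − 5 + 31 + 26 + 42 = 123, so its missing entry is 124 − 123 = 1.
Row 1: 14 − 2 − 3 + 26 + 35 + 24 = 94, so its missing entry is 124 − 94 = 30.
Column 3: -2 + 1 + 35 + 7 + 14 + 60 = 115, so its missing entry is 124 − 115 = 9.
Row 5: 2 + 28 + 9 + 23 + 27 − 3 = 86, so its missing entry is 124 − 86 = 38.
Column 1: 30 + 17 + 6 + 2 + 2 + 33 = 90, so its missing entry is 124 − 90 = 34.
Row 6: 34 + 32 + 14 + 16 + 9 + 8 = 113, so its missing entry is 124 − 113 = 11.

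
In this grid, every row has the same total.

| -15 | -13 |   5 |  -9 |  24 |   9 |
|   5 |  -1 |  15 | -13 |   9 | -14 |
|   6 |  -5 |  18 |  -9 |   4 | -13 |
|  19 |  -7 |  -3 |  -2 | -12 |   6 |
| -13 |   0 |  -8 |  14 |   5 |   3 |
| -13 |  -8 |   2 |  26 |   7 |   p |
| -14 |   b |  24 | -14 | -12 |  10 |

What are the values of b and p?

Row 1 sums to 1 and so does row 5; that's the common total.
In row 7 the known cells total -6, leaving 1 − (-6) = 7.
In row 6 the known cells total 14, leaving 1 − 14 = -13.

b = 7, p = -13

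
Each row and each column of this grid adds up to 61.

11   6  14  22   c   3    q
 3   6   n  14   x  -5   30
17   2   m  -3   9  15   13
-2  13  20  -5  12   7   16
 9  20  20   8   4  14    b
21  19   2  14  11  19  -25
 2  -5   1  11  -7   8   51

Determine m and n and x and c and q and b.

m = 8, n = -4, x = 17, c = 15, q = -10, b = -14

The known cells in row 5 total 75, leaving 61 − 75 = -14 for the blank.
The known cells in column 7 total 71, leaving 61 − 71 = -10 for the blank.
The known cells in row 1 total 46, leaving 61 − 46 = 15 for the blank.
The known cells in column 5 total 44, leaving 61 − 44 = 17 for the blank.
The known cells in row 2 total 65, leaving 61 − 65 = -4 for the blank.
The known cells in row 3 total 53, leaving 61 − 53 = 8 for the blank.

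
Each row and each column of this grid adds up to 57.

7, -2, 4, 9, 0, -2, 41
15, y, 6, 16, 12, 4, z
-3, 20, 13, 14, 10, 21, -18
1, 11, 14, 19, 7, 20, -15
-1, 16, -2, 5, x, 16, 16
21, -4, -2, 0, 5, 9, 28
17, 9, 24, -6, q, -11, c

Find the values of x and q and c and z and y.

Row 5 has -1 + 16 − 2 + 5 + 16 + 16 = 50; the blank must be 57 − 50 = 7.
Column 2 has -2 + 20 + 11 + 16 − 4 + 9 = 50; the blank must be 57 − 50 = 7.
Column 5 has 0 + 12 + 10 + 7 + 7 + 5 = 41; the blank must be 57 − 41 = 16.
Row 7 has 17 + 9 + 24 − 6 + 16 − 11 = 49; the blank must be 57 − 49 = 8.
Row 2 has 15 + 7 + 6 + 16 + 12 + 4 = 60; the blank must be 57 − 60 = -3.

x = 7, q = 16, c = 8, z = -3, y = 7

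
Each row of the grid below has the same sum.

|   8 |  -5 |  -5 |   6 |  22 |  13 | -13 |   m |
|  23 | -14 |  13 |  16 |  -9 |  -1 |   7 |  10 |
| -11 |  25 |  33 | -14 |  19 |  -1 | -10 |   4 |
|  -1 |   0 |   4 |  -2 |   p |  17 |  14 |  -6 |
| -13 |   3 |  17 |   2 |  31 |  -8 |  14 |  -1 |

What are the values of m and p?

m = 19, p = 19

The complete rows each total 45.
Row 1 is missing 45 − 26 = 19 (since 8 − 5 − 5 + 6 + 22 + 13 − 13 = 26).
Row 4 is missing 45 − 26 = 19 (since -1 + 0 + 4 − 2 + 17 + 14 − 6 = 26).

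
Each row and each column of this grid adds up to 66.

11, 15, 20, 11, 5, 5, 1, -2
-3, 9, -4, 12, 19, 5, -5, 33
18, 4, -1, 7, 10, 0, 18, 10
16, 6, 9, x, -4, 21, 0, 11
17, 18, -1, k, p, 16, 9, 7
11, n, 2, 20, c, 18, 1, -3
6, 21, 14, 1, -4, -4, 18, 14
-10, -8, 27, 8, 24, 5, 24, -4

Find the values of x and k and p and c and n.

x = 7, k = 0, p = 0, c = 16, n = 1

Column 2: 15 + 9 + 4 + 6 + 18 + 21 − 8 = 65, so its missing entry is 66 − 65 = 1.
Row 6: 11 + 1 + 2 + 20 + 18 + 1 − 3 = 50, so its missing entry is 66 − 50 = 16.
Column 5: 5 + 19 + 10 − 4 + 16 − 4 + 24 = 66, so its missing entry is 66 − 66 = 0.
Row 5: 17 + 18 − 1 + 0 + 16 + 9 + 7 = 66, so its missing entry is 66 − 66 = 0.
Row 4: 16 + 6 + 9 − 4 + 21 + 0 + 11 = 59, so its missing entry is 66 − 59 = 7.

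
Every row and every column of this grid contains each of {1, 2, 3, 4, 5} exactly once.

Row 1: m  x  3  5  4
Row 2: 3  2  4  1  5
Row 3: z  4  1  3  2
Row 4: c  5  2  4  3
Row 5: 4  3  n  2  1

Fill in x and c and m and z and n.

x = 1, c = 1, m = 2, z = 5, n = 5

For row 1, column 2: column 2 already has {2, 3, 4, 5}; that leaves 1.
For row 1, column 1: row 1 already has {1, 3, 4, 5}; that leaves 2.
At (row 3, col 1): row 3 already has {1, 2, 3, 4}, so the value is 5.
For row 5, column 3: row 5 already has {1, 2, 3, 4}; that leaves 5.
At (row 4, col 1): row 4 already has {2, 3, 4, 5}, so the value is 1.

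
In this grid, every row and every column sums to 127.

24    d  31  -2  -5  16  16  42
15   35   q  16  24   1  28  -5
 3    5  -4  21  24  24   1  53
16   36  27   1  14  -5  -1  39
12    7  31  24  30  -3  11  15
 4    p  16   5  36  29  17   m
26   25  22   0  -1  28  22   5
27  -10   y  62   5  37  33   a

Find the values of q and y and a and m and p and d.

q = 13, y = -9, a = -18, m = -4, p = 24, d = 5

Row 1 has 24 + 31 − 2 − 5 + 16 + 16 + 42 = 122; the blank must be 127 − 122 = 5.
Row 2 has 15 + 35 + 16 + 24 + 1 + 28 − 5 = 114; the blank must be 127 − 114 = 13.
Column 2 has 5 + 35 + 5 + 36 + 7 + 25 − 10 = 103; the blank must be 127 − 103 = 24.
Row 6 has 4 + 24 + 16 + 5 + 36 + 29 + 17 = 131; the blank must be 127 − 131 = -4.
Column 8 has 42 − 5 + 53 + 39 + 15 − 4 + 5 = 145; the blank must be 127 − 145 = -18.
Row 8 has 27 − 10 + 62 + 5 + 37 + 33 − 18 = 136; the blank must be 127 − 136 = -9.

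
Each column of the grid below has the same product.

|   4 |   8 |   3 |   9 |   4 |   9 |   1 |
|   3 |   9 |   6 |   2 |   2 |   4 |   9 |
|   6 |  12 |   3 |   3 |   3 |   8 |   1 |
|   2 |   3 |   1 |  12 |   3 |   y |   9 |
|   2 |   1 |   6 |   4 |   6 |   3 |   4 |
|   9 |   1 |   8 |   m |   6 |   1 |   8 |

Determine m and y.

Columns 2 and 5 each multiply to 2592, so every column has product 2592.
Column 4: 9×2×3×12×4 = 2592, so the missing entry is 2592 ÷ 2592 = 1.
Column 6: 9×4×8×3×1 = 864, so the missing entry is 2592 ÷ 864 = 3.

m = 1, y = 3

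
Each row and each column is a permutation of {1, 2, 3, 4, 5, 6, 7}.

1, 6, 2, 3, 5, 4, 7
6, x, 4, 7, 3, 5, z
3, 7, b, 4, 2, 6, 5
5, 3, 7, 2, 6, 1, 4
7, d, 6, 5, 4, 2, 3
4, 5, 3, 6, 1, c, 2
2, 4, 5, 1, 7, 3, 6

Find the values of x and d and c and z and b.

x = 2, d = 1, c = 7, z = 1, b = 1

For row 6, column 6: row 6 already has {1, 2, 3, 4, 5, 6}; that leaves 7.
Cell (3,3): row 3 already has {2, 3, 4, 5, 6, 7} → 1.
Cell (2,7): column 7 already has {2, 3, 4, 5, 6, 7} → 1.
At (row 2, col 2): row 2 already has {1, 3, 4, 5, 6, 7}, so the value is 2.
At (row 5, col 2): row 5 already has {2, 3, 4, 5, 6, 7}, so the value is 1.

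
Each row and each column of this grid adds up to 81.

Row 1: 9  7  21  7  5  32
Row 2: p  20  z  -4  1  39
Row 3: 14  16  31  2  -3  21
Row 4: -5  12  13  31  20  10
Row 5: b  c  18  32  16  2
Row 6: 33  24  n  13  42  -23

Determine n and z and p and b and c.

Column 2: 7 + 20 + 16 + 12 + 24 = 79, so its missing entry is 81 − 79 = 2.
Row 5: 2 + 18 + 32 + 16 + 2 = 70, so its missing entry is 81 − 70 = 11.
Column 1: 9 + 14 − 5 + 11 + 33 = 62, so its missing entry is 81 − 62 = 19.
Row 2: 19 + 20 − 4 + 1 + 39 = 75, so its missing entry is 81 − 75 = 6.
Row 6: 33 + 24 + 13 + 42 − 23 = 89, so its missing entry is 81 − 89 = -8.

n = -8, z = 6, p = 19, b = 11, c = 2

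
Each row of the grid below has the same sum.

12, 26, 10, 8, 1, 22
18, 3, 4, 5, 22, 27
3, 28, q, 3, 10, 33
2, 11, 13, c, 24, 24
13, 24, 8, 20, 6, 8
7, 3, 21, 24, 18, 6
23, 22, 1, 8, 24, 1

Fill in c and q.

c = 5, q = 2

Row 1 sums to 79 and so does row 7; that's the common total.
In row 4 the known cells total 74, leaving 79 − 74 = 5.
In row 3 the known cells total 77, leaving 79 − 77 = 2.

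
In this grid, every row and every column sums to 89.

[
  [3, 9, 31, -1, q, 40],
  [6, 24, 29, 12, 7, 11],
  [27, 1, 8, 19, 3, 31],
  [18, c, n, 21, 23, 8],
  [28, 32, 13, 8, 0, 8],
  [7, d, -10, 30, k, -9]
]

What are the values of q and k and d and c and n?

The known cells in row 1 total 82, leaving 89 − 82 = 7 for the blank.
The known cells in column 5 total 40, leaving 89 − 40 = 49 for the blank.
The known cells in row 6 total 67, leaving 89 − 67 = 22 for the blank.
The known cells in column 2 total 88, leaving 89 − 88 = 1 for the blank.
The known cells in row 4 total 71, leaving 89 − 71 = 18 for the blank.

q = 7, k = 49, d = 22, c = 1, n = 18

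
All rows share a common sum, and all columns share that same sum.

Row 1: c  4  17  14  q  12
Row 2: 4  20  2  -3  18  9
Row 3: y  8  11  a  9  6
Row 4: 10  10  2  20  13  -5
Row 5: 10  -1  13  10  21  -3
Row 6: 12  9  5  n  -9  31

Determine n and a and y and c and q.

Rows 2 and 4 both sum to 50, so that's the common total.
Column 5 has 18 + 9 + 13 + 21 − 9 = 52; the blank must be 50 − 52 = -2.
Row 1 has 4 + 17 + 14 − 2 + 12 = 45; the blank must be 50 − 45 = 5.
Column 1 has 5 + 4 + 10 + 10 + 12 = 41; the blank must be 50 − 41 = 9.
Row 3 has 9 + 8 + 11 + 9 + 6 = 43; the blank must be 50 − 43 = 7.
Row 6 has 12 + 9 + 5 − 9 + 31 = 48; the blank must be 50 − 48 = 2.

n = 2, a = 7, y = 9, c = 5, q = -2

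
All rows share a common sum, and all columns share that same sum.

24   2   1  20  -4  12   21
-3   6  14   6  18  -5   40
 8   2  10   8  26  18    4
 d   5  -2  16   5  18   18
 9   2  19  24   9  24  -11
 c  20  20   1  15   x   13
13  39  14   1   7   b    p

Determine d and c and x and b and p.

Rows 1 and 2 both sum to 76, so that's the common total.
Row 4 has 5 − 2 + 16 + 5 + 18 + 18 = 60; the blank must be 76 − 60 = 16.
Column 1 has 24 − 3 + 8 + 16 + 9 + 13 = 67; the blank must be 76 − 67 = 9.
Row 6 has 9 + 20 + 20 + 1 + 15 + 13 = 78; the blank must be 76 − 78 = -2.
Column 6 has 12 − 5 + 18 + 18 + 24 − 2 = 65; the blank must be 76 − 65 = 11.
Row 7 has 13 + 39 + 14 + 1 + 7 + 11 = 85; the blank must be 76 − 85 = -9.

d = 16, c = 9, x = -2, b = 11, p = -9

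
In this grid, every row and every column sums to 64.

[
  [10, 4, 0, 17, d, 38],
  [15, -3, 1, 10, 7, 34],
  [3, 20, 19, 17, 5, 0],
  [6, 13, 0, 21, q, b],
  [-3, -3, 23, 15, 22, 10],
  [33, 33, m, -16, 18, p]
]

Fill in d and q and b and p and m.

d = -5, q = 17, b = 7, p = -25, m = 21

The known cells in row 1 total 69, leaving 64 − 69 = -5 for the blank.
The known cells in column 5 total 47, leaving 64 − 47 = 17 for the blank.
The known cells in row 4 total 57, leaving 64 − 57 = 7 for the blank.
The known cells in column 6 total 89, leaving 64 − 89 = -25 for the blank.
The known cells in row 6 total 43, leaving 64 − 43 = 21 for the blank.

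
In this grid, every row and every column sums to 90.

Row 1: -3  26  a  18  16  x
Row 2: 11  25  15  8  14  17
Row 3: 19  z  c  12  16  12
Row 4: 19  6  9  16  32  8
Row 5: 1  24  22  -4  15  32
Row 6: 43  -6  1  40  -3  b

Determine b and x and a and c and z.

Row 6: 43 − 6 + 1 + 40 − 3 = 75, so its missing entry is 90 − 75 = 15.
Column 2: 26 + 25 + 6 + 24 − 6 = 75, so its missing entry is 90 − 75 = 15.
Column 6: 17 + 12 + 8 + 32 + 15 = 84, so its missing entry is 90 − 84 = 6.
Row 1: -3 + 26 + 18 + 16 + 6 = 63, so its missing entry is 90 − 63 = 27.
Row 3: 19 + 15 + 12 + 16 + 12 = 74, so its missing entry is 90 − 74 = 16.

b = 15, x = 6, a = 27, c = 16, z = 15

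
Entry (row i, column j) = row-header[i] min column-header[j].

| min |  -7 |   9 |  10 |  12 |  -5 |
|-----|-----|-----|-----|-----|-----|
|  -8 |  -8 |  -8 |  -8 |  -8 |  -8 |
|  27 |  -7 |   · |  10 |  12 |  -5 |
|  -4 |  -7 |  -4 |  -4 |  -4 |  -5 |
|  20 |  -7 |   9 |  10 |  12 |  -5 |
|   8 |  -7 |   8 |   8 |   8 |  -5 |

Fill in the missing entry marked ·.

min(27, 9) = 9.

9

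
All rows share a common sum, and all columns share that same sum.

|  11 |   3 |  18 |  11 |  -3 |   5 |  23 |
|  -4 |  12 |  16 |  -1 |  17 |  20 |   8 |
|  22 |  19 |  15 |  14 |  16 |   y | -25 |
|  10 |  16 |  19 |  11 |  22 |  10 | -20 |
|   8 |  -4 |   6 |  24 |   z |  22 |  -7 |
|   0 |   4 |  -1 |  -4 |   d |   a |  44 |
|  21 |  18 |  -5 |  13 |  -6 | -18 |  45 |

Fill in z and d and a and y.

Rows 1 and 2 both sum to 68, so that's the common total.
Row 5 has 8 − 4 + 6 + 24 + 22 − 7 = 49; the blank must be 68 − 49 = 19.
Column 5 has -3 + 17 + 16 + 22 + 19 − 6 = 65; the blank must be 68 − 65 = 3.
Row 6 has 0 + 4 − 1 − 4 + 3 + 44 = 46; the blank must be 68 − 46 = 22.
Row 3 has 22 + 19 + 15 + 14 + 16 − 25 = 61; the blank must be 68 − 61 = 7.

z = 19, d = 3, a = 22, y = 7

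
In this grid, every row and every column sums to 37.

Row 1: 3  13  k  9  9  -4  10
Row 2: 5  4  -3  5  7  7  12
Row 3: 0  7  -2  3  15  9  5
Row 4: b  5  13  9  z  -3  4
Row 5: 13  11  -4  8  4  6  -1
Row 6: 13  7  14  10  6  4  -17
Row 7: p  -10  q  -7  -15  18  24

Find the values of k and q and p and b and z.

k = -3, q = 22, p = 5, b = -2, z = 11

The known cells in column 5 total 26, leaving 37 − 26 = 11 for the blank.
The known cells in row 4 total 39, leaving 37 − 39 = -2 for the blank.
The known cells in row 1 total 40, leaving 37 − 40 = -3 for the blank.
The known cells in column 3 total 15, leaving 37 − 15 = 22 for the blank.
The known cells in row 7 total 32, leaving 37 − 32 = 5 for the blank.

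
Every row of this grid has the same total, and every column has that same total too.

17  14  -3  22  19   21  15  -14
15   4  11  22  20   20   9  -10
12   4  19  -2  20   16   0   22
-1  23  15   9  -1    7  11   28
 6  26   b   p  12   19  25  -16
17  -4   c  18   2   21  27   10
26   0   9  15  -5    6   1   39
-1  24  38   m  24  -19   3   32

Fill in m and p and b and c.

m = -10, p = 17, b = 2, c = 0

Rows 1 and 2 both sum to 91, so that's the common total.
The known cells in row 6 total 91, leaving 91 − 91 = 0 for the blank.
The known cells in column 3 total 89, leaving 91 − 89 = 2 for the blank.
The known cells in row 5 total 74, leaving 91 − 74 = 17 for the blank.
The known cells in row 8 total 101, leaving 91 − 101 = -10 for the blank.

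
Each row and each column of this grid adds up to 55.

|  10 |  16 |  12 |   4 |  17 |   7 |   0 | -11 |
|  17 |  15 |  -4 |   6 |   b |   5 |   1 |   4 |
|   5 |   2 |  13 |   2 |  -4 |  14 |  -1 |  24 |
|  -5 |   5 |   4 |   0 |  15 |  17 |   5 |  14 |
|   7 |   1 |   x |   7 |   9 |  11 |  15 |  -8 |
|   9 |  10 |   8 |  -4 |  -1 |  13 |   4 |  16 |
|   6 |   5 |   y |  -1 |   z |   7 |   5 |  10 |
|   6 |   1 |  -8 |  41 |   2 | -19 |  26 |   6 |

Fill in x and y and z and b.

x = 13, y = 17, z = 6, b = 11

Row 2: 17 + 15 − 4 + 6 + 5 + 1 + 4 = 44, so its missing entry is 55 − 44 = 11.
Column 5: 17 + 11 − 4 + 15 + 9 − 1 + 2 = 49, so its missing entry is 55 − 49 = 6.
Row 7: 6 + 5 − 1 + 6 + 7 + 5 + 10 = 38, so its missing entry is 55 − 38 = 17.
Row 5: 7 + 1 + 7 + 9 + 11 + 15 − 8 = 42, so its missing entry is 55 − 42 = 13.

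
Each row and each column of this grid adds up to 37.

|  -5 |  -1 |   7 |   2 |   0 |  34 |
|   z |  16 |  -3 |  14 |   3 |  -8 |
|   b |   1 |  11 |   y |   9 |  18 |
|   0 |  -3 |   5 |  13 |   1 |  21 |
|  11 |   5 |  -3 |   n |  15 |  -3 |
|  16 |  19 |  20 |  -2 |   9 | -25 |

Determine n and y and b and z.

n = 12, y = -2, b = 0, z = 15

Row 2 has 16 − 3 + 14 + 3 − 8 = 22; the blank must be 37 − 22 = 15.
Column 1 has -5 + 15 + 0 + 11 + 16 = 37; the blank must be 37 − 37 = 0.
Row 3 has 0 + 1 + 11 + 9 + 18 = 39; the blank must be 37 − 39 = -2.
Row 5 has 11 + 5 − 3 + 15 − 3 = 25; the blank must be 37 − 25 = 12.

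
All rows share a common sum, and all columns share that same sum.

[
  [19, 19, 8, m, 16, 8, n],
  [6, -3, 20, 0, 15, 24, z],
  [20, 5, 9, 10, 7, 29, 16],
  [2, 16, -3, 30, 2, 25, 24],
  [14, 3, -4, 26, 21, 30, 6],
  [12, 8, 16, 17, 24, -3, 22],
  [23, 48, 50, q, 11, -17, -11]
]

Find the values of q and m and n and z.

Rows 3 and 4 both sum to 96, so that's the common total.
Row 2 has 6 − 3 + 20 + 0 + 15 + 24 = 62; the blank must be 96 − 62 = 34.
Row 7 has 23 + 48 + 50 + 11 − 17 − 11 = 104; the blank must be 96 − 104 = -8.
Column 7 has 34 + 16 + 24 + 6 + 22 − 11 = 91; the blank must be 96 − 91 = 5.
Row 1 has 19 + 19 + 8 + 16 + 8 + 5 = 75; the blank must be 96 − 75 = 21.

q = -8, m = 21, n = 5, z = 34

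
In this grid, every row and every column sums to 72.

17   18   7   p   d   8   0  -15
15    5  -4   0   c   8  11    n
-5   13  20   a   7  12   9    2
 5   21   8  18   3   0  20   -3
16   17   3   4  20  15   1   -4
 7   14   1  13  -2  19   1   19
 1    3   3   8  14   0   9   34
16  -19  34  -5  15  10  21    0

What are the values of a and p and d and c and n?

a = 14, p = 20, d = 17, c = -2, n = 39

The known cells in row 3 total 58, leaving 72 − 58 = 14 for the blank.
The known cells in column 4 total 52, leaving 72 − 52 = 20 for the blank.
The known cells in row 1 total 55, leaving 72 − 55 = 17 for the blank.
The known cells in column 5 total 74, leaving 72 − 74 = -2 for the blank.
The known cells in row 2 total 33, leaving 72 − 33 = 39 for the blank.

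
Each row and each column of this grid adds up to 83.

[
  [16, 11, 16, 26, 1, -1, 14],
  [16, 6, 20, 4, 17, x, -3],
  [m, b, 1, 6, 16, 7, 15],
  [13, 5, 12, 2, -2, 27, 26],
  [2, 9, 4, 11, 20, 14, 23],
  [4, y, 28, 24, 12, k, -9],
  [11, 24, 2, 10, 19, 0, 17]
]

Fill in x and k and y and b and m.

Row 2: 16 + 6 + 20 + 4 + 17 − 3 = 60, so its missing entry is 83 − 60 = 23.
Column 6: -1 + 23 + 7 + 27 + 14 + 0 = 70, so its missing entry is 83 − 70 = 13.
Column 1: 16 + 16 + 13 + 2 + 4 + 11 = 62, so its missing entry is 83 − 62 = 21.
Row 3: 21 + 1 + 6 + 16 + 7 + 15 = 66, so its missing entry is 83 − 66 = 17.
Row 6: 4 + 28 + 24 + 12 + 13 − 9 = 72, so its missing entry is 83 − 72 = 11.

x = 23, k = 13, y = 11, b = 17, m = 21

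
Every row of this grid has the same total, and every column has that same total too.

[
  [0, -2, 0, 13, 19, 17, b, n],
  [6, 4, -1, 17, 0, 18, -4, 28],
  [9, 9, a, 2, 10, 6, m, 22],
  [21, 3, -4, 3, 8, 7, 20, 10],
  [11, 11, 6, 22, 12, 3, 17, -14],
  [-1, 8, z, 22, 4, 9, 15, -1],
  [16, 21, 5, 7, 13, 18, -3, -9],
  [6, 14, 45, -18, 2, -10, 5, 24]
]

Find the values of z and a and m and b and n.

Rows 2 and 4 both sum to 68, so that's the common total.
Column 8: 28 + 22 + 10 − 14 − 1 − 9 + 24 = 60, so its missing entry is 68 − 60 = 8.
Row 1: 0 − 2 + 0 + 13 + 19 + 17 + 8 = 55, so its missing entry is 68 − 55 = 13.
Column 7: 13 − 4 + 20 + 17 + 15 − 3 + 5 = 63, so its missing entry is 68 − 63 = 5.
Row 3: 9 + 9 + 2 + 10 + 6 + 5 + 22 = 63, so its missing entry is 68 − 63 = 5.
Row 6: -1 + 8 + 22 + 4 + 9 + 15 − 1 = 56, so its missing entry is 68 − 56 = 12.

z = 12, a = 5, m = 5, b = 13, n = 8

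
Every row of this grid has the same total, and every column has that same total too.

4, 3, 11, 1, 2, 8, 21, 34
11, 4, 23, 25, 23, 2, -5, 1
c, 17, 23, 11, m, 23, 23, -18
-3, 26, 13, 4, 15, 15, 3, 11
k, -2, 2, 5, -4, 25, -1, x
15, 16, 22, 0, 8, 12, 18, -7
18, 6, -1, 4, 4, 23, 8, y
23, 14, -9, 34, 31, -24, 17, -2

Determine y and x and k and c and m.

Rows 1 and 2 both sum to 84, so that's the common total.
Column 5: 2 + 23 + 15 − 4 + 8 + 4 + 31 = 79, so its missing entry is 84 − 79 = 5.
Row 3: 17 + 23 + 11 + 5 + 23 + 23 − 18 = 84, so its missing entry is 84 − 84 = 0.
Column 1: 4 + 11 + 0 − 3 + 15 + 18 + 23 = 68, so its missing entry is 84 − 68 = 16.
Row 7: 18 + 6 − 1 + 4 + 4 + 23 + 8 = 62, so its missing entry is 84 − 62 = 22.
Row 5: 16 − 2 + 2 + 5 − 4 + 25 − 1 = 41, so its missing entry is 84 − 41 = 43.

y = 22, x = 43, k = 16, c = 0, m = 5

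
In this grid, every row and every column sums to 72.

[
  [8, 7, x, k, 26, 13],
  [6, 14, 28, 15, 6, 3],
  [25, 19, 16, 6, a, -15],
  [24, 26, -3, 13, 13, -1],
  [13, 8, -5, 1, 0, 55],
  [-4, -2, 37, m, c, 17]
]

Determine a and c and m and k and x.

a = 21, c = 6, m = 18, k = 19, x = -1

Row 3 has 25 + 19 + 16 + 6 − 15 = 51; the blank must be 72 − 51 = 21.
Column 5 has 26 + 6 + 21 + 13 + 0 = 66; the blank must be 72 − 66 = 6.
Column 3 has 28 + 16 − 3 − 5 + 37 = 73; the blank must be 72 − 73 = -1.
Row 1 has 8 + 7 − 1 + 26 + 13 = 53; the blank must be 72 − 53 = 19.
Row 6 has -4 − 2 + 37 + 6 + 17 = 54; the blank must be 72 − 54 = 18.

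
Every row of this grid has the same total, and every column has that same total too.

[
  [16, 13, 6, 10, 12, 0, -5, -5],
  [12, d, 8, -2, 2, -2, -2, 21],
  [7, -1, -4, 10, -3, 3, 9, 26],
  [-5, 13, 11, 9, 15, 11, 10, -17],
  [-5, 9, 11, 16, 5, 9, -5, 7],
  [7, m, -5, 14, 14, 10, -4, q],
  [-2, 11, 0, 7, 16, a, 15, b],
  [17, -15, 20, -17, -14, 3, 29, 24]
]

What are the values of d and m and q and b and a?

d = 10, m = 7, q = 4, b = -13, a = 13

Rows 1 and 3 both sum to 47, so that's the common total.
The known cells in column 6 total 34, leaving 47 − 34 = 13 for the blank.
The known cells in row 2 total 37, leaving 47 − 37 = 10 for the blank.
The known cells in column 2 total 40, leaving 47 − 40 = 7 for the blank.
The known cells in row 6 total 43, leaving 47 − 43 = 4 for the blank.
The known cells in row 7 total 60, leaving 47 − 60 = -13 for the blank.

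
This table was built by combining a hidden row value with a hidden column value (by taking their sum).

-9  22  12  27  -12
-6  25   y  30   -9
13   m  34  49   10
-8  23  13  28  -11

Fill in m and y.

The difference between any two rows is the same in every column — this is an addition table with the headers hidden.
Row 3 minus row 1 is 10 − (-12) = 22, so its entry in column 2 is 22 + 22 = 44.
Row 2 minus row 1 is -9 − (-12) = 3, so its entry in column 3 is 12 + 3 = 15.

m = 44, y = 15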